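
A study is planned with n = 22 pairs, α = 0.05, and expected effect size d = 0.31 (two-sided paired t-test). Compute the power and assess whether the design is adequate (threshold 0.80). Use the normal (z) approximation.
Power ≈ 0.31; the study is underpowered (power < 0.80)

Power calculation (paired t-test, normal approximation):
z_β = d · √n - z_{α/2}
z_β = 0.31 · √22 - 1.960
z_β = 0.31 · 4.690 - 1.960
z_β = -0.506

Power = Φ(z_β) = Φ(-0.506) ≈ 0.306

Effect size d = 0.31 is small by Cohen's convention (0.2/0.5/0.8).

Threshold: power ≥ 0.80 is conventionally adequate.
Power ≈ 0.31 → the study is underpowered (power < 0.80).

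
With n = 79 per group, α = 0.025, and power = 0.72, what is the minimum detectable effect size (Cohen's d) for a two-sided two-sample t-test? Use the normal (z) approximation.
d ≈ 0.45

Minimum detectable effect (two-sample t-test, normal approximation):
d = (z_{α/2} + z_β) / √(n/2)
d = (2.241 + 0.583) / √(79/2)
d = 2.824 / 6.285
d ≈ 0.45

By Cohen's convention (0.2 small / 0.5 medium / 0.8 large): small effect.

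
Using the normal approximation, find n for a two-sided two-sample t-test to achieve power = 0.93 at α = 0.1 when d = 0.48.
n = 85 per group

Sample size formula (two-sample t-test, normal approximation):
n = 2 · ((z_{α/2} + z_β) / d)²

z_{α/2} = 1.645 (for α = 0.1, two-sided)
z_β = 1.476 (for power = 0.93)
d = 0.48

n = 2 · ((1.645 + 1.476) / 0.48)²
n = 2 · (6.502)²
n ≈ 84.55
Round up to the next whole number: n = 85 per group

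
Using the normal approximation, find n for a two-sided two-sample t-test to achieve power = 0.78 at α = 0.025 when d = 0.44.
n = 94 per group

Sample size formula (two-sample t-test, normal approximation):
n = 2 · ((z_{α/2} + z_β) / d)²

z_{α/2} = 2.241 (for α = 0.025, two-sided)
z_β = 0.772 (for power = 0.78)
d = 0.44

n = 2 · ((2.241 + 0.772) / 0.44)²
n = 2 · (6.848)²
n ≈ 93.79
Round up to the next whole number: n = 94 per group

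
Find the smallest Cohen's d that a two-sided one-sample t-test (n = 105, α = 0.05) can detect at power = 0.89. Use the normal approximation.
d ≈ 0.31

Minimum detectable effect (one-sample t-test, normal approximation):
d = (z_{α/2} + z_β) / √n
d = (1.960 + 1.227) / √105
d = 3.186 / 10.247
d ≈ 0.31

By Cohen's convention (0.2 small / 0.5 medium / 0.8 large): small effect.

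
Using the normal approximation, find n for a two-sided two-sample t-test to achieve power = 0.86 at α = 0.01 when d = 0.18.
n = 826 per group

Sample size formula (two-sample t-test, normal approximation):
n = 2 · ((z_{α/2} + z_β) / d)²

z_{α/2} = 2.576 (for α = 0.01, two-sided)
z_β = 1.080 (for power = 0.86)
d = 0.18

n = 2 · ((2.576 + 1.080) / 0.18)²
n = 2 · (20.311)²
n ≈ 825.07
Round up to the next whole number: n = 826 per group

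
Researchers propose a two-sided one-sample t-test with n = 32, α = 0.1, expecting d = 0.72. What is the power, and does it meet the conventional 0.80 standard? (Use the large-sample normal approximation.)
Power ≈ 0.99; the study is adequately powered (power ≥ 0.80)

Power calculation (one-sample t-test, normal approximation):
z_β = d · √n - z_{α/2}
z_β = 0.72 · √32 - 1.645
z_β = 0.72 · 5.657 - 1.645
z_β = 2.428

Power = Φ(z_β) = Φ(2.428) ≈ 0.992

Effect size d = 0.72 is medium by Cohen's convention (0.2/0.5/0.8).

Threshold: power ≥ 0.80 is conventionally adequate.
Power ≈ 0.99 → the study is adequately powered (power ≥ 0.80).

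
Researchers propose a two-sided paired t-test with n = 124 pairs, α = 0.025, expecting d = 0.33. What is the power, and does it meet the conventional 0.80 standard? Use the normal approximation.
Power ≈ 0.92; the study is adequately powered (power ≥ 0.80)

Power calculation (paired t-test, normal approximation):
z_β = d · √n - z_{α/2}
z_β = 0.33 · √124 - 2.241
z_β = 0.33 · 11.136 - 2.241
z_β = 1.433

Power = Φ(z_β) = Φ(1.433) ≈ 0.924

Effect size d = 0.33 is small by Cohen's convention (0.2/0.5/0.8).

Threshold: power ≥ 0.80 is conventionally adequate.
Power ≈ 0.92 → the study is adequately powered (power ≥ 0.80).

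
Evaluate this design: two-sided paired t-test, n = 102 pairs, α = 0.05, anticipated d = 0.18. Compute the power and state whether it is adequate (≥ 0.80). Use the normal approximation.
Power ≈ 0.44; the study is underpowered (power < 0.80)

Power calculation (paired t-test, normal approximation):
z_β = d · √n - z_{α/2}
z_β = 0.18 · √102 - 1.960
z_β = 0.18 · 10.100 - 1.960
z_β = -0.142

Power = Φ(z_β) = Φ(-0.142) ≈ 0.444

Effect size d = 0.18 is very small by Cohen's convention (0.2/0.5/0.8).

Threshold: power ≥ 0.80 is conventionally adequate.
Power ≈ 0.44 → the study is underpowered (power < 0.80).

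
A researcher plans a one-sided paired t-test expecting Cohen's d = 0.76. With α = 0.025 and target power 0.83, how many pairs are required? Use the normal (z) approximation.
n = 15 pairs

Sample size formula (paired t-test, normal approximation):
n = ((z_α + z_β) / d)²

z_α = 1.960 (for α = 0.025, one-sided)
z_β = 0.954 (for power = 0.83)
d = 0.76

n = ((1.960 + 0.954) / 0.76)²
n = (3.834)²
n ≈ 14.70
Round up to the next whole number: n = 15 pairs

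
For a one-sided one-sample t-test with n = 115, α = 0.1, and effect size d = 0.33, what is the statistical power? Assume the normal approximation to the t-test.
Power ≈ 0.99

Power calculation (one-sample t-test, normal approximation):
z_β = d · √n - z_α
z_β = 0.33 · √115 - 1.282
z_β = 0.33 · 10.724 - 1.282
z_β = 2.257

Power = Φ(z_β) = Φ(2.257) ≈ 0.988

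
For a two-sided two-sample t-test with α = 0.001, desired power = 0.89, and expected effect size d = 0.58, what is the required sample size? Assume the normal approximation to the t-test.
n = 122 per group

Sample size formula (two-sample t-test, normal approximation):
n = 2 · ((z_{α/2} + z_β) / d)²

z_{α/2} = 3.291 (for α = 0.001, two-sided)
z_β = 1.227 (for power = 0.89)
d = 0.58

n = 2 · ((3.291 + 1.227) / 0.58)²
n = 2 · (7.790)²
n ≈ 121.37
Round up to the next whole number: n = 122 per group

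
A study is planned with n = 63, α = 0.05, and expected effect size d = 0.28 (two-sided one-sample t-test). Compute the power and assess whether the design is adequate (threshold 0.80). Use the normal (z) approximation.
Power ≈ 0.60; the study is underpowered (power < 0.80)

Power calculation (one-sample t-test, normal approximation):
z_β = d · √n - z_{α/2}
z_β = 0.28 · √63 - 1.960
z_β = 0.28 · 7.937 - 1.960
z_β = 0.262

Power = Φ(z_β) = Φ(0.262) ≈ 0.604

Effect size d = 0.28 is small by Cohen's convention (0.2/0.5/0.8).

Threshold: power ≥ 0.80 is conventionally adequate.
Power ≈ 0.60 → the study is underpowered (power < 0.80).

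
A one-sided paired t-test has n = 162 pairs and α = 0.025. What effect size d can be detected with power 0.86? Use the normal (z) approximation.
d ≈ 0.24

Minimum detectable effect (paired t-test, normal approximation):
d = (z_α + z_β) / √n
d = (1.960 + 1.080) / √162
d = 3.040 / 12.728
d ≈ 0.24

By Cohen's convention (0.2 small / 0.5 medium / 0.8 large): small effect.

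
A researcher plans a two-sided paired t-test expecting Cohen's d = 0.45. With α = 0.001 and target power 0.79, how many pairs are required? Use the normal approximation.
n = 83 pairs

Sample size formula (paired t-test, normal approximation):
n = ((z_{α/2} + z_β) / d)²

z_{α/2} = 3.291 (for α = 0.001, two-sided)
z_β = 0.806 (for power = 0.79)
d = 0.45

n = ((3.291 + 0.806) / 0.45)²
n = (9.104)²
n ≈ 82.88
Round up to the next whole number: n = 83 pairs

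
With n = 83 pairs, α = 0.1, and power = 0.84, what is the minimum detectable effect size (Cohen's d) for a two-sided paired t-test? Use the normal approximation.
d ≈ 0.29

Minimum detectable effect (paired t-test, normal approximation):
d = (z_{α/2} + z_β) / √n
d = (1.645 + 0.994) / √83
d = 2.639 / 9.110
d ≈ 0.29

By Cohen's convention (0.2 small / 0.5 medium / 0.8 large): small effect.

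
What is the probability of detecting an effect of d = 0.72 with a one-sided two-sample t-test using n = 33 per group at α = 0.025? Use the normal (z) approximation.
Power ≈ 0.83

Power calculation (two-sample t-test, normal approximation):
z_β = d · √(n/2) - z_α
z_β = 0.72 · √(33/2) - 1.960
z_β = 0.72 · 4.062 - 1.960
z_β = 0.965

Power = Φ(z_β) = Φ(0.965) ≈ 0.833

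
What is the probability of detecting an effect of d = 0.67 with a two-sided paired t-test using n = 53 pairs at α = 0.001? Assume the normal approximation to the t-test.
Power ≈ 0.94

Power calculation (paired t-test, normal approximation):
z_β = d · √n - z_{α/2}
z_β = 0.67 · √53 - 3.291
z_β = 0.67 · 7.280 - 3.291
z_β = 1.587

Power = Φ(z_β) = Φ(1.587) ≈ 0.944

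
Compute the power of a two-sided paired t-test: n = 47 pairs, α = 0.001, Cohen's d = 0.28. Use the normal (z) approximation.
Power ≈ 0.09

Power calculation (paired t-test, normal approximation):
z_β = d · √n - z_{α/2}
z_β = 0.28 · √47 - 3.291
z_β = 0.28 · 6.856 - 3.291
z_β = -1.371

Power = Φ(z_β) = Φ(-1.371) ≈ 0.085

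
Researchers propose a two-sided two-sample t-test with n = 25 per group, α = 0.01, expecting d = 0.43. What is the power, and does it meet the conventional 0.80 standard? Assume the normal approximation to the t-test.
Power ≈ 0.15; the study is underpowered (power < 0.80)

Power calculation (two-sample t-test, normal approximation):
z_β = d · √(n/2) - z_{α/2}
z_β = 0.43 · √(25/2) - 2.576
z_β = 0.43 · 3.536 - 2.576
z_β = -1.056

Power = Φ(z_β) = Φ(-1.056) ≈ 0.146

Effect size d = 0.43 is small by Cohen's convention (0.2/0.5/0.8).

Threshold: power ≥ 0.80 is conventionally adequate.
Power ≈ 0.15 → the study is underpowered (power < 0.80).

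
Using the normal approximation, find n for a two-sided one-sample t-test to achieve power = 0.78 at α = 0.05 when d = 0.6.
n = 21

Sample size formula (one-sample t-test, normal approximation):
n = ((z_{α/2} + z_β) / d)²

z_{α/2} = 1.960 (for α = 0.05, two-sided)
z_β = 0.772 (for power = 0.78)
d = 0.6

n = ((1.960 + 0.772) / 0.6)²
n = (4.553)²
n ≈ 20.73
Round up to the next whole number: n = 21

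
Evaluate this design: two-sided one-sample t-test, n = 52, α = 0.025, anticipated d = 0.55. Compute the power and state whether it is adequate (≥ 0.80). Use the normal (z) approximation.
Power ≈ 0.96; the study is adequately powered (power ≥ 0.80)

Power calculation (one-sample t-test, normal approximation):
z_β = d · √n - z_{α/2}
z_β = 0.55 · √52 - 2.241
z_β = 0.55 · 7.211 - 2.241
z_β = 1.725

Power = Φ(z_β) = Φ(1.725) ≈ 0.958

Effect size d = 0.55 is medium by Cohen's convention (0.2/0.5/0.8).

Threshold: power ≥ 0.80 is conventionally adequate.
Power ≈ 0.96 → the study is adequately powered (power ≥ 0.80).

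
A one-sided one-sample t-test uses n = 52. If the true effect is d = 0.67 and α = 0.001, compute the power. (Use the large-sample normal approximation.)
Power ≈ 0.96

Power calculation (one-sample t-test, normal approximation):
z_β = d · √n - z_α
z_β = 0.67 · √52 - 3.090
z_β = 0.67 · 7.211 - 3.090
z_β = 1.741

Power = Φ(z_β) = Φ(1.741) ≈ 0.959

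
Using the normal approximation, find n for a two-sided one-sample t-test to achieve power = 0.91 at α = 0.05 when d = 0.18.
n = 337

Sample size formula (one-sample t-test, normal approximation):
n = ((z_{α/2} + z_β) / d)²

z_{α/2} = 1.960 (for α = 0.05, two-sided)
z_β = 1.341 (for power = 0.91)
d = 0.18

n = ((1.960 + 1.341) / 0.18)²
n = (18.339)²
n ≈ 336.32
Round up to the next whole number: n = 337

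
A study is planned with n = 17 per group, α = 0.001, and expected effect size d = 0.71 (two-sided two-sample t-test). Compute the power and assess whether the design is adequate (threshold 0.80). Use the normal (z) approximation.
Power ≈ 0.11; the study is underpowered (power < 0.80)

Power calculation (two-sample t-test, normal approximation):
z_β = d · √(n/2) - z_{α/2}
z_β = 0.71 · √(17/2) - 3.291
z_β = 0.71 · 2.915 - 3.291
z_β = -1.221

Power = Φ(z_β) = Φ(-1.221) ≈ 0.111

Effect size d = 0.71 is medium by Cohen's convention (0.2/0.5/0.8).

Threshold: power ≥ 0.80 is conventionally adequate.
Power ≈ 0.11 → the study is underpowered (power < 0.80).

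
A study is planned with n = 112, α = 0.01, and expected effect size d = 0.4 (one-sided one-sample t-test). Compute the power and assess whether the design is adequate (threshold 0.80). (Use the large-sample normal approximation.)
Power ≈ 0.97; the study is adequately powered (power ≥ 0.80)

Power calculation (one-sample t-test, normal approximation):
z_β = d · √n - z_α
z_β = 0.4 · √112 - 2.326
z_β = 0.4 · 10.583 - 2.326
z_β = 1.907

Power = Φ(z_β) = Φ(1.907) ≈ 0.972

Effect size d = 0.4 is small by Cohen's convention (0.2/0.5/0.8).

Threshold: power ≥ 0.80 is conventionally adequate.
Power ≈ 0.97 → the study is adequately powered (power ≥ 0.80).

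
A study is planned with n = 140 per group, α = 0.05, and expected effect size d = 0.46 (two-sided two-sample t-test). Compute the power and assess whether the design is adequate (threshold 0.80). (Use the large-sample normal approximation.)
Power ≈ 0.97; the study is adequately powered (power ≥ 0.80)

Power calculation (two-sample t-test, normal approximation):
z_β = d · √(n/2) - z_{α/2}
z_β = 0.46 · √(140/2) - 1.960
z_β = 0.46 · 8.367 - 1.960
z_β = 1.889

Power = Φ(z_β) = Φ(1.889) ≈ 0.971

Effect size d = 0.46 is small by Cohen's convention (0.2/0.5/0.8).

Threshold: power ≥ 0.80 is conventionally adequate.
Power ≈ 0.97 → the study is adequately powered (power ≥ 0.80).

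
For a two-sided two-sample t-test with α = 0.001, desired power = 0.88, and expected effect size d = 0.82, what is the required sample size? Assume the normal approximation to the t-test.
n = 60 per group

Sample size formula (two-sample t-test, normal approximation):
n = 2 · ((z_{α/2} + z_β) / d)²

z_{α/2} = 3.291 (for α = 0.001, two-sided)
z_β = 1.175 (for power = 0.88)
d = 0.82

n = 2 · ((3.291 + 1.175) / 0.82)²
n = 2 · (5.446)²
n ≈ 59.32
Round up to the next whole number: n = 60 per group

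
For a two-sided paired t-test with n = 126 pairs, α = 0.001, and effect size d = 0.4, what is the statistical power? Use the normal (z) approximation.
Power ≈ 0.88

Power calculation (paired t-test, normal approximation):
z_β = d · √n - z_{α/2}
z_β = 0.4 · √126 - 3.291
z_β = 0.4 · 11.225 - 3.291
z_β = 1.199

Power = Φ(z_β) = Φ(1.199) ≈ 0.885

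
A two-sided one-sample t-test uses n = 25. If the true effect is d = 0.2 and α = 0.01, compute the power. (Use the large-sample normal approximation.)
Power ≈ 0.06

Power calculation (one-sample t-test, normal approximation):
z_β = d · √n - z_{α/2}
z_β = 0.2 · √25 - 2.576
z_β = 0.2 · 5.000 - 2.576
z_β = -1.576

Power = Φ(z_β) = Φ(-1.576) ≈ 0.058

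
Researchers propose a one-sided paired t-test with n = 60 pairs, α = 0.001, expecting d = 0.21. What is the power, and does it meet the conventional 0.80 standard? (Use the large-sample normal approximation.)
Power ≈ 0.07; the study is underpowered (power < 0.80)

Power calculation (paired t-test, normal approximation):
z_β = d · √n - z_α
z_β = 0.21 · √60 - 3.090
z_β = 0.21 · 7.746 - 3.090
z_β = -1.464

Power = Φ(z_β) = Φ(-1.464) ≈ 0.072

Effect size d = 0.21 is small by Cohen's convention (0.2/0.5/0.8).

Threshold: power ≥ 0.80 is conventionally adequate.
Power ≈ 0.07 → the study is underpowered (power < 0.80).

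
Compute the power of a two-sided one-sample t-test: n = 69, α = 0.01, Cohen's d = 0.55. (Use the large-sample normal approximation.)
Power ≈ 0.98

Power calculation (one-sample t-test, normal approximation):
z_β = d · √n - z_{α/2}
z_β = 0.55 · √69 - 2.576
z_β = 0.55 · 8.307 - 2.576
z_β = 1.993

Power = Φ(z_β) = Φ(1.993) ≈ 0.977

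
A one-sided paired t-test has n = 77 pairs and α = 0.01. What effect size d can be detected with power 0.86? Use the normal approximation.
d ≈ 0.39

Minimum detectable effect (paired t-test, normal approximation):
d = (z_α + z_β) / √n
d = (2.326 + 1.080) / √77
d = 3.407 / 8.775
d ≈ 0.39

By Cohen's convention (0.2 small / 0.5 medium / 0.8 large): small effect.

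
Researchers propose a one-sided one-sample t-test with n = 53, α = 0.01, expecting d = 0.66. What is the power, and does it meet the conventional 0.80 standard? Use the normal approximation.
Power ≈ 0.99; the study is adequately powered (power ≥ 0.80)

Power calculation (one-sample t-test, normal approximation):
z_β = d · √n - z_α
z_β = 0.66 · √53 - 2.326
z_β = 0.66 · 7.280 - 2.326
z_β = 2.479

Power = Φ(z_β) = Φ(2.479) ≈ 0.993

Effect size d = 0.66 is medium by Cohen's convention (0.2/0.5/0.8).

Threshold: power ≥ 0.80 is conventionally adequate.
Power ≈ 0.99 → the study is adequately powered (power ≥ 0.80).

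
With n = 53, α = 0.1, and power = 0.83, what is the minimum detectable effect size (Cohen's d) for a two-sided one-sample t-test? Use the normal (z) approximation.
d ≈ 0.36

Minimum detectable effect (one-sample t-test, normal approximation):
d = (z_{α/2} + z_β) / √n
d = (1.645 + 0.954) / √53
d = 2.599 / 7.280
d ≈ 0.36

By Cohen's convention (0.2 small / 0.5 medium / 0.8 large): small effect.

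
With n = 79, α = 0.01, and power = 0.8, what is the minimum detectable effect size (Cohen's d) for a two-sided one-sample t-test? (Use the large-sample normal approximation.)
d ≈ 0.38

Minimum detectable effect (one-sample t-test, normal approximation):
d = (z_{α/2} + z_β) / √n
d = (2.576 + 0.842) / √79
d = 3.417 / 8.888
d ≈ 0.38

By Cohen's convention (0.2 small / 0.5 medium / 0.8 large): small effect.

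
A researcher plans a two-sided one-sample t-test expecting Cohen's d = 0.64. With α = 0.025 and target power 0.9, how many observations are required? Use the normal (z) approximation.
n = 31

Sample size formula (one-sample t-test, normal approximation):
n = ((z_{α/2} + z_β) / d)²

z_{α/2} = 2.241 (for α = 0.025, two-sided)
z_β = 1.282 (for power = 0.9)
d = 0.64

n = ((2.241 + 1.282) / 0.64)²
n = (5.505)²
n ≈ 30.31
Round up to the next whole number: n = 31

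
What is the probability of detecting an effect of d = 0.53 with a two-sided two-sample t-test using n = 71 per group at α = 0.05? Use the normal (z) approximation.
Power ≈ 0.88

Power calculation (two-sample t-test, normal approximation):
z_β = d · √(n/2) - z_{α/2}
z_β = 0.53 · √(71/2) - 1.960
z_β = 0.53 · 5.958 - 1.960
z_β = 1.198

Power = Φ(z_β) = Φ(1.198) ≈ 0.885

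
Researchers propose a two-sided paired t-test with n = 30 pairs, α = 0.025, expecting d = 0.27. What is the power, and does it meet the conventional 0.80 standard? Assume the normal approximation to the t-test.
Power ≈ 0.22; the study is underpowered (power < 0.80)

Power calculation (paired t-test, normal approximation):
z_β = d · √n - z_{α/2}
z_β = 0.27 · √30 - 2.241
z_β = 0.27 · 5.477 - 2.241
z_β = -0.763

Power = Φ(z_β) = Φ(-0.763) ≈ 0.223

Effect size d = 0.27 is small by Cohen's convention (0.2/0.5/0.8).

Threshold: power ≥ 0.80 is conventionally adequate.
Power ≈ 0.22 → the study is underpowered (power < 0.80).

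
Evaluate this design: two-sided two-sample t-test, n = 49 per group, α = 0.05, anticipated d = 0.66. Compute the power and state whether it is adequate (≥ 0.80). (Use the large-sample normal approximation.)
Power ≈ 0.90; the study is adequately powered (power ≥ 0.80)

Power calculation (two-sample t-test, normal approximation):
z_β = d · √(n/2) - z_{α/2}
z_β = 0.66 · √(49/2) - 1.960
z_β = 0.66 · 4.950 - 1.960
z_β = 1.307

Power = Φ(z_β) = Φ(1.307) ≈ 0.904

Effect size d = 0.66 is medium by Cohen's convention (0.2/0.5/0.8).

Threshold: power ≥ 0.80 is conventionally adequate.
Power ≈ 0.90 → the study is adequately powered (power ≥ 0.80).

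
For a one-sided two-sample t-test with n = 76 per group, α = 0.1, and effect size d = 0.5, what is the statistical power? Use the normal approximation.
Power ≈ 0.96

Power calculation (two-sample t-test, normal approximation):
z_β = d · √(n/2) - z_α
z_β = 0.5 · √(76/2) - 1.282
z_β = 0.5 · 6.164 - 1.282
z_β = 1.801

Power = Φ(z_β) = Φ(1.801) ≈ 0.964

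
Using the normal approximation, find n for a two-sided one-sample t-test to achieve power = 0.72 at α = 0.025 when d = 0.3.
n = 89

Sample size formula (one-sample t-test, normal approximation):
n = ((z_{α/2} + z_β) / d)²

z_{α/2} = 2.241 (for α = 0.025, two-sided)
z_β = 0.583 (for power = 0.72)
d = 0.3

n = ((2.241 + 0.583) / 0.3)²
n = (9.413)²
n ≈ 88.60
Round up to the next whole number: n = 89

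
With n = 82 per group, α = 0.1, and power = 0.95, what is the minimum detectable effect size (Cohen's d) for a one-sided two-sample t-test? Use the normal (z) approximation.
d ≈ 0.46

Minimum detectable effect (two-sample t-test, normal approximation):
d = (z_α + z_β) / √(n/2)
d = (1.282 + 1.645) / √(82/2)
d = 2.926 / 6.403
d ≈ 0.46

By Cohen's convention (0.2 small / 0.5 medium / 0.8 large): small effect.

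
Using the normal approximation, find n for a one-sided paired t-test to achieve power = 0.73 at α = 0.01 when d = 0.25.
n = 139 pairs

Sample size formula (paired t-test, normal approximation):
n = ((z_α + z_β) / d)²

z_α = 2.326 (for α = 0.01, one-sided)
z_β = 0.613 (for power = 0.73)
d = 0.25

n = ((2.326 + 0.613) / 0.25)²
n = (11.756)²
n ≈ 138.20
Round up to the next whole number: n = 139 pairs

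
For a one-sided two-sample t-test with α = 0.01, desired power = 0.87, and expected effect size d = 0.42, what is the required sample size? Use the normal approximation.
n = 136 per group

Sample size formula (two-sample t-test, normal approximation):
n = 2 · ((z_α + z_β) / d)²

z_α = 2.326 (for α = 0.01, one-sided)
z_β = 1.126 (for power = 0.87)
d = 0.42

n = 2 · ((2.326 + 1.126) / 0.42)²
n = 2 · (8.219)²
n ≈ 135.10
Round up to the next whole number: n = 136 per group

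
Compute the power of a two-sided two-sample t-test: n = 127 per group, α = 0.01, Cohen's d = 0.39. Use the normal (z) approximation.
Power ≈ 0.70

Power calculation (two-sample t-test, normal approximation):
z_β = d · √(n/2) - z_{α/2}
z_β = 0.39 · √(127/2) - 2.576
z_β = 0.39 · 7.969 - 2.576
z_β = 0.532

Power = Φ(z_β) = Φ(0.532) ≈ 0.703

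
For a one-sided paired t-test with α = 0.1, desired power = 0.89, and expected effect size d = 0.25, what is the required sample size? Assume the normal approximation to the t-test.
n = 101 pairs

Sample size formula (paired t-test, normal approximation):
n = ((z_α + z_β) / d)²

z_α = 1.282 (for α = 0.1, one-sided)
z_β = 1.227 (for power = 0.89)
d = 0.25

n = ((1.282 + 1.227) / 0.25)²
n = (10.036)²
n ≈ 100.72
Round up to the next whole number: n = 101 pairs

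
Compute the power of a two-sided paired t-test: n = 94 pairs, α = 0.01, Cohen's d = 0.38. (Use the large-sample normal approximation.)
Power ≈ 0.87

Power calculation (paired t-test, normal approximation):
z_β = d · √n - z_{α/2}
z_β = 0.38 · √94 - 2.576
z_β = 0.38 · 9.695 - 2.576
z_β = 1.108

Power = Φ(z_β) = Φ(1.108) ≈ 0.866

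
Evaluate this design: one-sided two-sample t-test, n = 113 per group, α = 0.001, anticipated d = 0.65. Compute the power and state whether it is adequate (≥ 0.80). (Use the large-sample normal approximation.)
Power ≈ 0.96; the study is adequately powered (power ≥ 0.80)

Power calculation (two-sample t-test, normal approximation):
z_β = d · √(n/2) - z_α
z_β = 0.65 · √(113/2) - 3.090
z_β = 0.65 · 7.517 - 3.090
z_β = 1.796

Power = Φ(z_β) = Φ(1.796) ≈ 0.964

Effect size d = 0.65 is medium by Cohen's convention (0.2/0.5/0.8).

Threshold: power ≥ 0.80 is conventionally adequate.
Power ≈ 0.96 → the study is adequately powered (power ≥ 0.80).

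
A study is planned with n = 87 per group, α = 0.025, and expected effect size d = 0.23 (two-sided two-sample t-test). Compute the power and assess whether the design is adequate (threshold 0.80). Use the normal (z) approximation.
Power ≈ 0.23; the study is underpowered (power < 0.80)

Power calculation (two-sample t-test, normal approximation):
z_β = d · √(n/2) - z_{α/2}
z_β = 0.23 · √(87/2) - 2.241
z_β = 0.23 · 6.595 - 2.241
z_β = -0.724

Power = Φ(z_β) = Φ(-0.724) ≈ 0.234

Effect size d = 0.23 is small by Cohen's convention (0.2/0.5/0.8).

Threshold: power ≥ 0.80 is conventionally adequate.
Power ≈ 0.23 → the study is underpowered (power < 0.80).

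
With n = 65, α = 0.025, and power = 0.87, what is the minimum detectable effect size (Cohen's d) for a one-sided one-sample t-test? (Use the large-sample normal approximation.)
d ≈ 0.38

Minimum detectable effect (one-sample t-test, normal approximation):
d = (z_α + z_β) / √n
d = (1.960 + 1.126) / √65
d = 3.086 / 8.062
d ≈ 0.38

By Cohen's convention (0.2 small / 0.5 medium / 0.8 large): small effect.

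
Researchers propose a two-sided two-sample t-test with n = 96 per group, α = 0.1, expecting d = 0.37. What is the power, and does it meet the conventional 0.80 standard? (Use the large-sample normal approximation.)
Power ≈ 0.82; the study is adequately powered (power ≥ 0.80)

Power calculation (two-sample t-test, normal approximation):
z_β = d · √(n/2) - z_{α/2}
z_β = 0.37 · √(96/2) - 1.645
z_β = 0.37 · 6.928 - 1.645
z_β = 0.919

Power = Φ(z_β) = Φ(0.919) ≈ 0.821

Effect size d = 0.37 is small by Cohen's convention (0.2/0.5/0.8).

Threshold: power ≥ 0.80 is conventionally adequate.
Power ≈ 0.82 → the study is adequately powered (power ≥ 0.80).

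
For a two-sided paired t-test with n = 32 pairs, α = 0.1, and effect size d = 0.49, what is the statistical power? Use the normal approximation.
Power ≈ 0.87

Power calculation (paired t-test, normal approximation):
z_β = d · √n - z_{α/2}
z_β = 0.49 · √32 - 1.645
z_β = 0.49 · 5.657 - 1.645
z_β = 1.127

Power = Φ(z_β) = Φ(1.127) ≈ 0.870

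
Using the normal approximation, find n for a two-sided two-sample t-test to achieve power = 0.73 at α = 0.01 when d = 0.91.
n = 25 per group

Sample size formula (two-sample t-test, normal approximation):
n = 2 · ((z_{α/2} + z_β) / d)²

z_{α/2} = 2.576 (for α = 0.01, two-sided)
z_β = 0.613 (for power = 0.73)
d = 0.91

n = 2 · ((2.576 + 0.613) / 0.91)²
n = 2 · (3.504)²
n ≈ 24.56
Round up to the next whole number: n = 25 per group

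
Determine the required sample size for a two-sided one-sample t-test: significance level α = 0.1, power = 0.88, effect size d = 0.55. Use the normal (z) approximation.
n = 27

Sample size formula (one-sample t-test, normal approximation):
n = ((z_{α/2} + z_β) / d)²

z_{α/2} = 1.645 (for α = 0.1, two-sided)
z_β = 1.175 (for power = 0.88)
d = 0.55

n = ((1.645 + 1.175) / 0.55)²
n = (5.127)²
n ≈ 26.29
Round up to the next whole number: n = 27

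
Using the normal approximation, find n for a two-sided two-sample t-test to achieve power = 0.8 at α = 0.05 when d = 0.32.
n = 154 per group

Sample size formula (two-sample t-test, normal approximation):
n = 2 · ((z_{α/2} + z_β) / d)²

z_{α/2} = 1.960 (for α = 0.05, two-sided)
z_β = 0.842 (for power = 0.8)
d = 0.32

n = 2 · ((1.960 + 0.842) / 0.32)²
n = 2 · (8.756)²
n ≈ 153.34
Round up to the next whole number: n = 154 per group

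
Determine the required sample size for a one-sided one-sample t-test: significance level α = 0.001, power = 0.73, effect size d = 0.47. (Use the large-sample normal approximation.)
n = 63

Sample size formula (one-sample t-test, normal approximation):
n = ((z_α + z_β) / d)²

z_α = 3.090 (for α = 0.001, one-sided)
z_β = 0.613 (for power = 0.73)
d = 0.47

n = ((3.090 + 0.613) / 0.47)²
n = (7.879)²
n ≈ 62.08
Round up to the next whole number: n = 63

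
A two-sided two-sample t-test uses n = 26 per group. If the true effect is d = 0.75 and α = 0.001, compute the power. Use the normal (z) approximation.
Power ≈ 0.28

Power calculation (two-sample t-test, normal approximation):
z_β = d · √(n/2) - z_{α/2}
z_β = 0.75 · √(26/2) - 3.291
z_β = 0.75 · 3.606 - 3.291
z_β = -0.586

Power = Φ(z_β) = Φ(-0.586) ≈ 0.279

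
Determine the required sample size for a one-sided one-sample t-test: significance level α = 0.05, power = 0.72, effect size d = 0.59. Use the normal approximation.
n = 15

Sample size formula (one-sample t-test, normal approximation):
n = ((z_α + z_β) / d)²

z_α = 1.645 (for α = 0.05, one-sided)
z_β = 0.583 (for power = 0.72)
d = 0.59

n = ((1.645 + 0.583) / 0.59)²
n = (3.776)²
n ≈ 14.26
Round up to the next whole number: n = 15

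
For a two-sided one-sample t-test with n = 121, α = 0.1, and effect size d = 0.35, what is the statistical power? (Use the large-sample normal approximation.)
Power ≈ 0.99

Power calculation (one-sample t-test, normal approximation):
z_β = d · √n - z_{α/2}
z_β = 0.35 · √121 - 1.645
z_β = 0.35 · 11.000 - 1.645
z_β = 2.205

Power = Φ(z_β) = Φ(2.205) ≈ 0.986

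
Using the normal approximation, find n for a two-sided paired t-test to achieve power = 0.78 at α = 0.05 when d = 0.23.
n = 142 pairs

Sample size formula (paired t-test, normal approximation):
n = ((z_{α/2} + z_β) / d)²

z_{α/2} = 1.960 (for α = 0.05, two-sided)
z_β = 0.772 (for power = 0.78)
d = 0.23

n = ((1.960 + 0.772) / 0.23)²
n = (11.878)²
n ≈ 141.09
Round up to the next whole number: n = 142 pairs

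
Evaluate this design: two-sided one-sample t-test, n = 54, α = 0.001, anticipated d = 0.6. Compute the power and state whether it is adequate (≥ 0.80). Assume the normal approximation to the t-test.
Power ≈ 0.87; the study is adequately powered (power ≥ 0.80)

Power calculation (one-sample t-test, normal approximation):
z_β = d · √n - z_{α/2}
z_β = 0.6 · √54 - 3.291
z_β = 0.6 · 7.348 - 3.291
z_β = 1.119

Power = Φ(z_β) = Φ(1.119) ≈ 0.868

Effect size d = 0.6 is medium by Cohen's convention (0.2/0.5/0.8).

Threshold: power ≥ 0.80 is conventionally adequate.
Power ≈ 0.87 → the study is adequately powered (power ≥ 0.80).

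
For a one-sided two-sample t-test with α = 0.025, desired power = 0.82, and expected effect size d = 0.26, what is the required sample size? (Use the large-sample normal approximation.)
n = 245 per group

Sample size formula (two-sample t-test, normal approximation):
n = 2 · ((z_α + z_β) / d)²

z_α = 1.960 (for α = 0.025, one-sided)
z_β = 0.915 (for power = 0.82)
d = 0.26

n = 2 · ((1.960 + 0.915) / 0.26)²
n = 2 · (11.058)²
n ≈ 244.56
Round up to the next whole number: n = 245 per group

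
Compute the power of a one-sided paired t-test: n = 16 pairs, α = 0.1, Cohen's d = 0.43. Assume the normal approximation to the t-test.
Power ≈ 0.67

Power calculation (paired t-test, normal approximation):
z_β = d · √n - z_α
z_β = 0.43 · √16 - 1.282
z_β = 0.43 · 4.000 - 1.282
z_β = 0.438

Power = Φ(z_β) = Φ(0.438) ≈ 0.669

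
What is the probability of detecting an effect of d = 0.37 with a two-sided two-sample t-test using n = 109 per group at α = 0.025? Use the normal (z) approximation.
Power ≈ 0.69

Power calculation (two-sample t-test, normal approximation):
z_β = d · √(n/2) - z_{α/2}
z_β = 0.37 · √(109/2) - 2.241
z_β = 0.37 · 7.382 - 2.241
z_β = 0.490

Power = Φ(z_β) = Φ(0.490) ≈ 0.688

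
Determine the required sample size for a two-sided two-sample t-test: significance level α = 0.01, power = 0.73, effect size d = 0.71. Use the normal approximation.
n = 41 per group

Sample size formula (two-sample t-test, normal approximation):
n = 2 · ((z_{α/2} + z_β) / d)²

z_{α/2} = 2.576 (for α = 0.01, two-sided)
z_β = 0.613 (for power = 0.73)
d = 0.71

n = 2 · ((2.576 + 0.613) / 0.71)²
n = 2 · (4.492)²
n ≈ 40.36
Round up to the next whole number: n = 41 per group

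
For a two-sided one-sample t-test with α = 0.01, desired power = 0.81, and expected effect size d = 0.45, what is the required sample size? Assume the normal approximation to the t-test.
n = 59

Sample size formula (one-sample t-test, normal approximation):
n = ((z_{α/2} + z_β) / d)²

z_{α/2} = 2.576 (for α = 0.01, two-sided)
z_β = 0.878 (for power = 0.81)
d = 0.45

n = ((2.576 + 0.878) / 0.45)²
n = (7.676)²
n ≈ 58.92
Round up to the next whole number: n = 59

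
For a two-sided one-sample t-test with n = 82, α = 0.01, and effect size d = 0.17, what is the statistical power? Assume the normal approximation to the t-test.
Power ≈ 0.15

Power calculation (one-sample t-test, normal approximation):
z_β = d · √n - z_{α/2}
z_β = 0.17 · √82 - 2.576
z_β = 0.17 · 9.055 - 2.576
z_β = -1.036

Power = Φ(z_β) = Φ(-1.036) ≈ 0.150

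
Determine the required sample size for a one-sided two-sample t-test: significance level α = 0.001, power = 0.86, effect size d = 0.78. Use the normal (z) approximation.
n = 58 per group

Sample size formula (two-sample t-test, normal approximation):
n = 2 · ((z_α + z_β) / d)²

z_α = 3.090 (for α = 0.001, one-sided)
z_β = 1.080 (for power = 0.86)
d = 0.78

n = 2 · ((3.090 + 1.080) / 0.78)²
n = 2 · (5.346)²
n ≈ 57.16
Round up to the next whole number: n = 58 per group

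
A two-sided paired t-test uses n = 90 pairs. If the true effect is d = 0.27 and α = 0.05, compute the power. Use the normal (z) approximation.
Power ≈ 0.73

Power calculation (paired t-test, normal approximation):
z_β = d · √n - z_{α/2}
z_β = 0.27 · √90 - 1.960
z_β = 0.27 · 9.487 - 1.960
z_β = 0.601

Power = Φ(z_β) = Φ(0.601) ≈ 0.726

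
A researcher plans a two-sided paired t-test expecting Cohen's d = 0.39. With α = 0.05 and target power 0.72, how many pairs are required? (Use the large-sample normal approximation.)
n = 43 pairs

Sample size formula (paired t-test, normal approximation):
n = ((z_{α/2} + z_β) / d)²

z_{α/2} = 1.960 (for α = 0.05, two-sided)
z_β = 0.583 (for power = 0.72)
d = 0.39

n = ((1.960 + 0.583) / 0.39)²
n = (6.521)²
n ≈ 42.52
Round up to the next whole number: n = 43 pairs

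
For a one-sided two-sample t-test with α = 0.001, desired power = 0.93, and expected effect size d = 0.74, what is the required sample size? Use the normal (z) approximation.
n = 77 per group

Sample size formula (two-sample t-test, normal approximation):
n = 2 · ((z_α + z_β) / d)²

z_α = 3.090 (for α = 0.001, one-sided)
z_β = 1.476 (for power = 0.93)
d = 0.74

n = 2 · ((3.090 + 1.476) / 0.74)²
n = 2 · (6.170)²
n ≈ 76.14
Round up to the next whole number: n = 77 per group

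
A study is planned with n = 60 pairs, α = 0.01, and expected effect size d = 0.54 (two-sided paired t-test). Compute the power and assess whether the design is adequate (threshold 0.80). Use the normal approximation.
Power ≈ 0.95; the study is adequately powered (power ≥ 0.80)

Power calculation (paired t-test, normal approximation):
z_β = d · √n - z_{α/2}
z_β = 0.54 · √60 - 2.576
z_β = 0.54 · 7.746 - 2.576
z_β = 1.607

Power = Φ(z_β) = Φ(1.607) ≈ 0.946

Effect size d = 0.54 is medium by Cohen's convention (0.2/0.5/0.8).

Threshold: power ≥ 0.80 is conventionally adequate.
Power ≈ 0.95 → the study is adequately powered (power ≥ 0.80).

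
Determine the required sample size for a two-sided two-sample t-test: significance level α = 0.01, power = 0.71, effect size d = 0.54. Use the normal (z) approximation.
n = 68 per group

Sample size formula (two-sample t-test, normal approximation):
n = 2 · ((z_{α/2} + z_β) / d)²

z_{α/2} = 2.576 (for α = 0.01, two-sided)
z_β = 0.553 (for power = 0.71)
d = 0.54

n = 2 · ((2.576 + 0.553) / 0.54)²
n = 2 · (5.794)²
n ≈ 67.14
Round up to the next whole number: n = 68 per group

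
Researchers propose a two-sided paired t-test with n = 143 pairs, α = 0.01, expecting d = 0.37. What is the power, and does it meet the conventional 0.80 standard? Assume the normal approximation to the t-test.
Power ≈ 0.97; the study is adequately powered (power ≥ 0.80)

Power calculation (paired t-test, normal approximation):
z_β = d · √n - z_{α/2}
z_β = 0.37 · √143 - 2.576
z_β = 0.37 · 11.958 - 2.576
z_β = 1.849

Power = Φ(z_β) = Φ(1.849) ≈ 0.968

Effect size d = 0.37 is small by Cohen's convention (0.2/0.5/0.8).

Threshold: power ≥ 0.80 is conventionally adequate.
Power ≈ 0.97 → the study is adequately powered (power ≥ 0.80).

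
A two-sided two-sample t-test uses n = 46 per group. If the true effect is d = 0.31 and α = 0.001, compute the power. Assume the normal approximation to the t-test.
Power ≈ 0.04

Power calculation (two-sample t-test, normal approximation):
z_β = d · √(n/2) - z_{α/2}
z_β = 0.31 · √(46/2) - 3.291
z_β = 0.31 · 4.796 - 3.291
z_β = -1.804

Power = Φ(z_β) = Φ(-1.804) ≈ 0.036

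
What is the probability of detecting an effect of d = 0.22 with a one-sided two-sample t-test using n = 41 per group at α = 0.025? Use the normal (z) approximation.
Power ≈ 0.17

Power calculation (two-sample t-test, normal approximation):
z_β = d · √(n/2) - z_α
z_β = 0.22 · √(41/2) - 1.960
z_β = 0.22 · 4.528 - 1.960
z_β = -0.964

Power = Φ(z_β) = Φ(-0.964) ≈ 0.168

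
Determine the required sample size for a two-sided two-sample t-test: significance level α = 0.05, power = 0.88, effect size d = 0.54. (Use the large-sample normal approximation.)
n = 68 per group

Sample size formula (two-sample t-test, normal approximation):
n = 2 · ((z_{α/2} + z_β) / d)²

z_{α/2} = 1.960 (for α = 0.05, two-sided)
z_β = 1.175 (for power = 0.88)
d = 0.54

n = 2 · ((1.960 + 1.175) / 0.54)²
n = 2 · (5.806)²
n ≈ 67.42
Round up to the next whole number: n = 68 per group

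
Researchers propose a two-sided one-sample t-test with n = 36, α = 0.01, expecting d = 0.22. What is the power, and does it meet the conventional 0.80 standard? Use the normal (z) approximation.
Power ≈ 0.10; the study is underpowered (power < 0.80)

Power calculation (one-sample t-test, normal approximation):
z_β = d · √n - z_{α/2}
z_β = 0.22 · √36 - 2.576
z_β = 0.22 · 6.000 - 2.576
z_β = -1.256

Power = Φ(z_β) = Φ(-1.256) ≈ 0.105

Effect size d = 0.22 is small by Cohen's convention (0.2/0.5/0.8).

Threshold: power ≥ 0.80 is conventionally adequate.
Power ≈ 0.10 → the study is underpowered (power < 0.80).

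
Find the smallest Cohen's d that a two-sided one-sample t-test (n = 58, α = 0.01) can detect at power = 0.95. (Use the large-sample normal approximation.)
d ≈ 0.55

Minimum detectable effect (one-sample t-test, normal approximation):
d = (z_{α/2} + z_β) / √n
d = (2.576 + 1.645) / √58
d = 4.221 / 7.616
d ≈ 0.55

By Cohen's convention (0.2 small / 0.5 medium / 0.8 large): medium effect.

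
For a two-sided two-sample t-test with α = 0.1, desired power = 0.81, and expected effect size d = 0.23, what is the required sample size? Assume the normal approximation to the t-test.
n = 241 per group

Sample size formula (two-sample t-test, normal approximation):
n = 2 · ((z_{α/2} + z_β) / d)²

z_{α/2} = 1.645 (for α = 0.1, two-sided)
z_β = 0.878 (for power = 0.81)
d = 0.23

n = 2 · ((1.645 + 0.878) / 0.23)²
n = 2 · (10.970)²
n ≈ 240.68
Round up to the next whole number: n = 241 per group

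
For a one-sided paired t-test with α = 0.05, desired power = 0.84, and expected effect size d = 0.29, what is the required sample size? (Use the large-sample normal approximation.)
n = 83 pairs

Sample size formula (paired t-test, normal approximation):
n = ((z_α + z_β) / d)²

z_α = 1.645 (for α = 0.05, one-sided)
z_β = 0.994 (for power = 0.84)
d = 0.29

n = ((1.645 + 0.994) / 0.29)²
n = (9.100)²
n ≈ 82.81
Round up to the next whole number: n = 83 pairs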